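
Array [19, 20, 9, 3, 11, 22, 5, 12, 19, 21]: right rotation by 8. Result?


Right rotate by 8: [9, 3, 11, 22, 5, 12, 19, 21, 19, 20]


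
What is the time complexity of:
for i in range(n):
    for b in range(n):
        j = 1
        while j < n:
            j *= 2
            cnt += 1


Per nesting level: O(n) * O(n) * O(log n) = O(n^2 log n)
Complexity: O(n^2 log n)


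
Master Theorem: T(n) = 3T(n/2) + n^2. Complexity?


a=3, b=2, c=2. log_2(3)=1.585 < c=2. Case 3: O(n^c) = O(n^2)
Complexity: O(n^2)


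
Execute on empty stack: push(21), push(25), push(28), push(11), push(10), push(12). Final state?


push(21) -> [21]
push(25) -> [21, 25]
push(28) -> [21, 25, 28]
push(11) -> [21, 25, 28, 11]
push(10) -> [21, 25, 28, 11, 10]
push(12) -> [21, 25, 28, 11, 10, 12]
Final stack (bottom to top): [21, 25, 28, 11, 10, 12]


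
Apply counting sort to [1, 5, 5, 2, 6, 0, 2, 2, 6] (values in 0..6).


Count array: [1, 1, 3, 0, 0, 2, 2]
Reconstruct: [0, 1, 2, 2, 2, 5, 5, 6, 6]


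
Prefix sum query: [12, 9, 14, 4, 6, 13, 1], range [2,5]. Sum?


Prefix sums: [0, 12, 21, 35, 39, 45, 58, 59]
Sum[2..5] = prefix[6] - prefix[2] = 58 - 21 = 37


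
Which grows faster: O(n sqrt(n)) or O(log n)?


logarithmic grows slower than n^1.5
O(log n) is asymptotically smaller; O(n sqrt(n)) grows faster


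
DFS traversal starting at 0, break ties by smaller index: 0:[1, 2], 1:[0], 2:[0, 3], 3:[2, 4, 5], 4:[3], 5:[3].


DFS stack-based: start with [0]
Visit order: [0, 1, 2, 3, 4, 5]


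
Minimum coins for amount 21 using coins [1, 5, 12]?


dp[0]=0; dp[i]=1+min(dp[i-c] for c in coins)
...dp[16]=4, dp[17]=2, dp[18]=3, dp[19]=4, dp[20]=4, dp[21]=5
Minimum coins for 21 = 5


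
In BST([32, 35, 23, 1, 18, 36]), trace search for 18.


BST root = 32
Search for 18: compare at each node
Path: [32, 23, 1, 18]


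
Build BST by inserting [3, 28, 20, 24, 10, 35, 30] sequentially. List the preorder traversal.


Root = 3; build tree by BST insertion.
Preorder traversal: [3, 28, 20, 10, 24, 35, 30]


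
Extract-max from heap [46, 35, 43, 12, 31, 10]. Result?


Max = 46
Replace root with last, heapify down
Resulting heap: [43, 35, 10, 12, 31]


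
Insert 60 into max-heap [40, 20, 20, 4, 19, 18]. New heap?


Append 60: [40, 20, 20, 4, 19, 18, 60]
Bubble up: swap idx 6(60) with idx 2(20); swap idx 2(60) with idx 0(40)
Result: [60, 20, 40, 4, 19, 18, 20]


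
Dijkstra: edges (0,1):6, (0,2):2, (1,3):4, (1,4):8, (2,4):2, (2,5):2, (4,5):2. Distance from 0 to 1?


Dijkstra from 0:
Distances: {0: 0, 1: 6, 2: 2, 3: 10, 4: 4, 5: 4}
Shortest distance to 1 = 6, path = [0, 1]


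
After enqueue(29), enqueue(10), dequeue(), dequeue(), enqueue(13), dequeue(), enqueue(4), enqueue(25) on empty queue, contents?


enqueue(29) -> [29]
enqueue(10) -> [29, 10]
dequeue() returns 29 -> [10]
dequeue() returns 10 -> []
enqueue(13) -> [13]
dequeue() returns 13 -> []
enqueue(4) -> [4]
enqueue(25) -> [4, 25]
Final queue (front to back): [4, 25]


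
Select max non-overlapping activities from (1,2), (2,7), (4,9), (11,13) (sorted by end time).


Greedy: pick earliest-ending, then skip overlaps.
Selected (3 activities): [(1, 2), (2, 7), (11, 13)]


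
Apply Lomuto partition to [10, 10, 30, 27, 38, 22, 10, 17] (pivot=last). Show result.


Elements <= 17 go left of pivot.
Result: [10, 10, 10, 17, 38, 22, 30, 27], pivot at index 3


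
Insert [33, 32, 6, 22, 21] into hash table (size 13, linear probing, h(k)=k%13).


Insertions: 33->slot 7; 32->slot 6; 6->slot 8; 22->slot 9; 21->slot 10
Table: [None, None, None, None, None, None, 32, 33, 6, 22, 21, None, None]


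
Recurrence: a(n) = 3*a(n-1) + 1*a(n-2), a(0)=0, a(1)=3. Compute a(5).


Build bottom-up:
...a(3)=30, a(4)=99, a(5)=3*99+1*30=327


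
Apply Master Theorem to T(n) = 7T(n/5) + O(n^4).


a=7, b=5, c=4. log_5(7)=1.209 < c=4. Case 3: O(n^c) = O(n^4)
Complexity: O(n^4)


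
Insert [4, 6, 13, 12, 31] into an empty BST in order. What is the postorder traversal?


Root = 4; build tree by BST insertion.
Postorder traversal: [12, 31, 13, 6, 4]


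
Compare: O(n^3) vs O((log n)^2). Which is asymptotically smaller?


polylogarithmic grows slower than cubic
O((log n)^2) is asymptotically smaller; O(n^3) grows faster


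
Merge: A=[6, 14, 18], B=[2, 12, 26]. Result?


Compare heads, take smaller each step.
Merged: [2, 6, 12, 14, 18, 26]


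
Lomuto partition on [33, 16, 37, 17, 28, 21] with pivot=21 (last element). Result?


Elements <= 21 go left of pivot.
Result: [16, 17, 21, 33, 28, 37], pivot at index 2


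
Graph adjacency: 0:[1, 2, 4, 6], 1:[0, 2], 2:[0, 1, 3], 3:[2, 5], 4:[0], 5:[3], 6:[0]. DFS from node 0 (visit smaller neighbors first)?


DFS stack-based: start with [0]
Visit order: [0, 1, 2, 3, 5, 4, 6]


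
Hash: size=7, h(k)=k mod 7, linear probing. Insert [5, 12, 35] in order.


Insertions: 5->slot 5; 12->slot 6; 35->slot 0
Table: [35, None, None, None, None, 5, 12]


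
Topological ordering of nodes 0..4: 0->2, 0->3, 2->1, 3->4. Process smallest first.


Kahn's algorithm, process smallest node first
Order: [0, 2, 1, 3, 4]


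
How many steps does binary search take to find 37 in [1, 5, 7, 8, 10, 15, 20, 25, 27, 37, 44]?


Search for 37:
[0,10] mid=5 arr[5]=15
[6,10] mid=8 arr[8]=27
[9,10] mid=9 arr[9]=37
Total: 3 comparisons


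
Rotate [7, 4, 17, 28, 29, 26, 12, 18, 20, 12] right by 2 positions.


Right rotate by 2: [20, 12, 7, 4, 17, 28, 29, 26, 12, 18]


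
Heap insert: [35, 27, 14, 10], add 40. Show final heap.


Append 40: [35, 27, 14, 10, 40]
Bubble up: swap idx 4(40) with idx 1(27); swap idx 1(40) with idx 0(35)
Result: [40, 35, 14, 10, 27]


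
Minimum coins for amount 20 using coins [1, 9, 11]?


dp[0]=0; dp[i]=1+min(dp[i-c] for c in coins)
...dp[15]=5, dp[16]=6, dp[17]=7, dp[18]=2, dp[19]=3, dp[20]=2
Minimum coins for 20 = 2


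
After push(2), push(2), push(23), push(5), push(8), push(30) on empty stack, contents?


push(2) -> [2]
push(2) -> [2, 2]
push(23) -> [2, 2, 23]
push(5) -> [2, 2, 23, 5]
push(8) -> [2, 2, 23, 5, 8]
push(30) -> [2, 2, 23, 5, 8, 30]
Final stack (bottom to top): [2, 2, 23, 5, 8, 30]


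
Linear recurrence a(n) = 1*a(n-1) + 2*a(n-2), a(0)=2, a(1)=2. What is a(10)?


Build bottom-up:
...a(8)=342, a(9)=682, a(10)=1*682+2*342=1366


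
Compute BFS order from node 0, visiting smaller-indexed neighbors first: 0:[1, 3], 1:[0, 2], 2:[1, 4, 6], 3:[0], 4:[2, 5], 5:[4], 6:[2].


BFS queue: start with [0]
Visit order: [0, 1, 3, 2, 4, 6, 5]


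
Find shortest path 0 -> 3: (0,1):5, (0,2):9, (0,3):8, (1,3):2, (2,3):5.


Dijkstra from 0:
Distances: {0: 0, 1: 5, 2: 9, 3: 7}
Shortest distance to 3 = 7, path = [0, 1, 3]


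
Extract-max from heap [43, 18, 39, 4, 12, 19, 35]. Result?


Max = 43
Replace root with last, heapify down
Resulting heap: [39, 18, 35, 4, 12, 19]


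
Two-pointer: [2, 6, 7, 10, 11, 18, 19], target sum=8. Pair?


Two pointers: lo=0, hi=6
Found pair: (2, 6) summing to 8


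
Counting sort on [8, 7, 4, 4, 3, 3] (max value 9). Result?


Count array: [0, 0, 0, 2, 2, 0, 0, 1, 1, 0]
Reconstruct: [3, 3, 4, 4, 7, 8]


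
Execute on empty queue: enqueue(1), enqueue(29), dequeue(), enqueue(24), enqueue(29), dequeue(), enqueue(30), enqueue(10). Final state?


enqueue(1) -> [1]
enqueue(29) -> [1, 29]
dequeue() returns 1 -> [29]
enqueue(24) -> [29, 24]
enqueue(29) -> [29, 24, 29]
dequeue() returns 29 -> [24, 29]
enqueue(30) -> [24, 29, 30]
enqueue(10) -> [24, 29, 30, 10]
Final queue (front to back): [24, 29, 30, 10]


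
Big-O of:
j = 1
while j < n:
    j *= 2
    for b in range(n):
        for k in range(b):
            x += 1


Per nesting level: O(log n) * O(n) * O(n) [triangular over b] = O(n^2 log n)
Complexity: O(n^2 log n)


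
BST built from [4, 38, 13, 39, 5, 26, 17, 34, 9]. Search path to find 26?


BST root = 4
Search for 26: compare at each node
Path: [4, 38, 13, 26]


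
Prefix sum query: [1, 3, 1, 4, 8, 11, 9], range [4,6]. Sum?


Prefix sums: [0, 1, 4, 5, 9, 17, 28, 37]
Sum[4..6] = prefix[7] - prefix[4] = 37 - 9 = 28


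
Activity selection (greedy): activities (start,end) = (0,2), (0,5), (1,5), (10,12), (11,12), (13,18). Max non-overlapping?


Greedy: pick earliest-ending, then skip overlaps.
Selected (3 activities): [(0, 2), (10, 12), (13, 18)]


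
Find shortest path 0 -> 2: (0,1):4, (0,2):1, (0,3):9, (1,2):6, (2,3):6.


Dijkstra from 0:
Distances: {0: 0, 1: 4, 2: 1, 3: 7}
Shortest distance to 2 = 1, path = [0, 2]


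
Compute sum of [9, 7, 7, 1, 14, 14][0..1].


Prefix sums: [0, 9, 16, 23, 24, 38, 52]
Sum[0..1] = prefix[2] - prefix[0] = 16 - 0 = 16


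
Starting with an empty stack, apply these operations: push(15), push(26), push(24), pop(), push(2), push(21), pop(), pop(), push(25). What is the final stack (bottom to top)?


push(15) -> [15]
push(26) -> [15, 26]
push(24) -> [15, 26, 24]
pop() returns 24 -> [15, 26]
push(2) -> [15, 26, 2]
push(21) -> [15, 26, 2, 21]
pop() returns 21 -> [15, 26, 2]
pop() returns 2 -> [15, 26]
push(25) -> [15, 26, 25]
Final stack (bottom to top): [15, 26, 25]


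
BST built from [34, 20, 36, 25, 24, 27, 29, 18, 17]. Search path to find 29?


BST root = 34
Search for 29: compare at each node
Path: [34, 20, 25, 27, 29]


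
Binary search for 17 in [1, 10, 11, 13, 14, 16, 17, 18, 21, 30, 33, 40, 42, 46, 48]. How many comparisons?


Search for 17:
[0,14] mid=7 arr[7]=18
[0,6] mid=3 arr[3]=13
[4,6] mid=5 arr[5]=16
[6,6] mid=6 arr[6]=17
Total: 4 comparisons


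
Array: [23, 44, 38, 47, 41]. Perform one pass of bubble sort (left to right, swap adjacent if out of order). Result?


After one pass: [23, 38, 44, 41, 47]


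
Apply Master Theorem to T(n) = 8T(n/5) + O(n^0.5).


a=8, b=5, c=0.5. log_5(8)=1.292 > c=0.5. Case 1: O(n^log_b(a)) = O(n^1.292)
Complexity: O(n^1.292)


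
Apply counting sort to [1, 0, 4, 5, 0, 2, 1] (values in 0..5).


Count array: [2, 2, 1, 0, 1, 1]
Reconstruct: [0, 0, 1, 1, 2, 4, 5]


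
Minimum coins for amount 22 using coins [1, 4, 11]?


dp[0]=0; dp[i]=1+min(dp[i-c] for c in coins)
...dp[17]=4, dp[18]=5, dp[19]=3, dp[20]=4, dp[21]=5, dp[22]=2
Minimum coins for 22 = 2


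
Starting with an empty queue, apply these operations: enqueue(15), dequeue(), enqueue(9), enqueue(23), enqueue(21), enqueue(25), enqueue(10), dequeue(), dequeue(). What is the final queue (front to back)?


enqueue(15) -> [15]
dequeue() returns 15 -> []
enqueue(9) -> [9]
enqueue(23) -> [9, 23]
enqueue(21) -> [9, 23, 21]
enqueue(25) -> [9, 23, 21, 25]
enqueue(10) -> [9, 23, 21, 25, 10]
dequeue() returns 9 -> [23, 21, 25, 10]
dequeue() returns 23 -> [21, 25, 10]
Final queue (front to back): [21, 25, 10]


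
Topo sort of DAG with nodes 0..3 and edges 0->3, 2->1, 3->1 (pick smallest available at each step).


Kahn's algorithm, process smallest node first
Order: [0, 2, 3, 1]


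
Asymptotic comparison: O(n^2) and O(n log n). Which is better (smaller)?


linearithmic grows slower than quadratic
O(n log n) is asymptotically smaller; O(n^2) grows faster


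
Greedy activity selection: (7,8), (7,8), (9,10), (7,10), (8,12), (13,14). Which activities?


Greedy: pick earliest-ending, then skip overlaps.
Selected (3 activities): [(7, 8), (9, 10), (13, 14)]


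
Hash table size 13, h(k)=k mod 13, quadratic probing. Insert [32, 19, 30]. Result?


Insertions: 32->slot 6; 19->slot 7; 30->slot 4
Table: [None, None, None, None, 30, None, 32, 19, None, None, None, None, None]


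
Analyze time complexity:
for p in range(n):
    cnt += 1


Per nesting level: O(n) = O(n)
Complexity: O(n)


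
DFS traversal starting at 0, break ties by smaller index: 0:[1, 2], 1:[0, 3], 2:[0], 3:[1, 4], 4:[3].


DFS stack-based: start with [0]
Visit order: [0, 1, 3, 4, 2]


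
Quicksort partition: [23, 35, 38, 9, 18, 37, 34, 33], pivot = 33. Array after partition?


Elements <= 33 go left of pivot.
Result: [23, 9, 18, 33, 38, 37, 34, 35], pivot at index 3


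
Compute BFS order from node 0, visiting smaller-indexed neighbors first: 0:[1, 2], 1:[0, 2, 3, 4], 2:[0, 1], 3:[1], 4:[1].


BFS queue: start with [0]
Visit order: [0, 1, 2, 3, 4]


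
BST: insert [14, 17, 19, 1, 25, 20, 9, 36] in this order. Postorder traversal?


Root = 14; build tree by BST insertion.
Postorder traversal: [9, 1, 20, 36, 25, 19, 17, 14]


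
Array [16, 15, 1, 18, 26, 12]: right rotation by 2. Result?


Right rotate by 2: [26, 12, 16, 15, 1, 18]


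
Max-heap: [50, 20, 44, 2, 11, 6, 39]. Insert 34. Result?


Append 34: [50, 20, 44, 2, 11, 6, 39, 34]
Bubble up: swap idx 7(34) with idx 3(2); swap idx 3(34) with idx 1(20)
Result: [50, 34, 44, 20, 11, 6, 39, 2]


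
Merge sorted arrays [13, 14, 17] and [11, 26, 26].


Compare heads, take smaller each step.
Merged: [11, 13, 14, 17, 26, 26]


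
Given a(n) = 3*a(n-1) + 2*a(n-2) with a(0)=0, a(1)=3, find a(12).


Build bottom-up:
...a(10)=238941, a(11)=851001, a(12)=3*851001+2*238941=3030885


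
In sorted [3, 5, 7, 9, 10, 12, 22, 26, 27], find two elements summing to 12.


Two pointers: lo=0, hi=8
Found pair: (3, 9) summing to 12


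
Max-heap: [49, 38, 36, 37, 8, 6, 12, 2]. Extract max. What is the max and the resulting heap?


Max = 49
Replace root with last, heapify down
Resulting heap: [38, 37, 36, 2, 8, 6, 12]


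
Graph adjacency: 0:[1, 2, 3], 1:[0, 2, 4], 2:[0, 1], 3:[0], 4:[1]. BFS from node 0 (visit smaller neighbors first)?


BFS queue: start with [0]
Visit order: [0, 1, 2, 3, 4]


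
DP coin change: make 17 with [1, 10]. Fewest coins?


dp[0]=0; dp[i]=1+min(dp[i-c] for c in coins)
...dp[12]=3, dp[13]=4, dp[14]=5, dp[15]=6, dp[16]=7, dp[17]=8
Minimum coins for 17 = 8


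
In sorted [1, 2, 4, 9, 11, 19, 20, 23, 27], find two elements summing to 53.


Two pointers: lo=0, hi=8
No pair sums to 53


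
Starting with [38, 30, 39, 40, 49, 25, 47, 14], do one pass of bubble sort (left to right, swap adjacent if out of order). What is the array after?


After one pass: [30, 38, 39, 40, 25, 47, 14, 49]


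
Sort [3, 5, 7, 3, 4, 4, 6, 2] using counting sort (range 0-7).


Count array: [0, 0, 1, 2, 2, 1, 1, 1]
Reconstruct: [2, 3, 3, 4, 4, 5, 6, 7]


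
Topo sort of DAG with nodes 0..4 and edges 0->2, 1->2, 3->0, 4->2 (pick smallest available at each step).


Kahn's algorithm, process smallest node first
Order: [1, 3, 0, 4, 2]


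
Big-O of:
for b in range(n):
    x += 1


Per nesting level: O(n) = O(n)
Complexity: O(n)


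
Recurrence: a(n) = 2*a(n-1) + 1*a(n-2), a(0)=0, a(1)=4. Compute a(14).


Build bottom-up:
...a(12)=55440, a(13)=133844, a(14)=2*133844+1*55440=323128


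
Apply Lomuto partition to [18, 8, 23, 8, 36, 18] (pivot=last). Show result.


Elements <= 18 go left of pivot.
Result: [18, 8, 8, 18, 36, 23], pivot at index 3


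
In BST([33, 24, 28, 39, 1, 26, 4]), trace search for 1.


BST root = 33
Search for 1: compare at each node
Path: [33, 24, 1]


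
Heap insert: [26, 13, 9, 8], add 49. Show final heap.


Append 49: [26, 13, 9, 8, 49]
Bubble up: swap idx 4(49) with idx 1(13); swap idx 1(49) with idx 0(26)
Result: [49, 26, 9, 8, 13]


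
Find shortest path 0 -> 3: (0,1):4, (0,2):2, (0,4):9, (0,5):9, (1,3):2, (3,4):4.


Dijkstra from 0:
Distances: {0: 0, 1: 4, 2: 2, 3: 6, 4: 9, 5: 9}
Shortest distance to 3 = 6, path = [0, 1, 3]


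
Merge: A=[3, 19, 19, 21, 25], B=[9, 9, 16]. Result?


Compare heads, take smaller each step.
Merged: [3, 9, 9, 16, 19, 19, 21, 25]


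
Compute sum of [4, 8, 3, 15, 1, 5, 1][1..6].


Prefix sums: [0, 4, 12, 15, 30, 31, 36, 37]
Sum[1..6] = prefix[7] - prefix[1] = 37 - 4 = 33


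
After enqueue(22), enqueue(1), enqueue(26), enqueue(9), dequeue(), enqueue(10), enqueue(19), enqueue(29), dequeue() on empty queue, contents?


enqueue(22) -> [22]
enqueue(1) -> [22, 1]
enqueue(26) -> [22, 1, 26]
enqueue(9) -> [22, 1, 26, 9]
dequeue() returns 22 -> [1, 26, 9]
enqueue(10) -> [1, 26, 9, 10]
enqueue(19) -> [1, 26, 9, 10, 19]
enqueue(29) -> [1, 26, 9, 10, 19, 29]
dequeue() returns 1 -> [26, 9, 10, 19, 29]
Final queue (front to back): [26, 9, 10, 19, 29]


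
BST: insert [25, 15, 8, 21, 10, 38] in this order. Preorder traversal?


Root = 25; build tree by BST insertion.
Preorder traversal: [25, 15, 8, 10, 21, 38]


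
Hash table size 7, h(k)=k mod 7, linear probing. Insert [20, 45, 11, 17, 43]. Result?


Insertions: 20->slot 6; 45->slot 3; 11->slot 4; 17->slot 5; 43->slot 1
Table: [None, 43, None, 45, 11, 17, 20]


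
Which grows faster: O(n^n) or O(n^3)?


cubic grows slower than n^n
O(n^3) is asymptotically smaller; O(n^n) grows faster


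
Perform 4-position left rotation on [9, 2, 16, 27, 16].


Left rotate by 4: [16, 9, 2, 16, 27]


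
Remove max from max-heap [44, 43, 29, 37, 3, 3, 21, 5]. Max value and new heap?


Max = 44
Replace root with last, heapify down
Resulting heap: [43, 37, 29, 5, 3, 3, 21]


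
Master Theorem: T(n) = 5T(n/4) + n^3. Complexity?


a=5, b=4, c=3. log_4(5)=1.161 < c=3. Case 3: O(n^c) = O(n^3)
Complexity: O(n^3)


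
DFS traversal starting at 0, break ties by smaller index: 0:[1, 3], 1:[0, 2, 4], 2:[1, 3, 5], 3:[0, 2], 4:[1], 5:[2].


DFS stack-based: start with [0]
Visit order: [0, 1, 2, 3, 5, 4]


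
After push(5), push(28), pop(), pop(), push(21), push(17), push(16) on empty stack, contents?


push(5) -> [5]
push(28) -> [5, 28]
pop() returns 28 -> [5]
pop() returns 5 -> []
push(21) -> [21]
push(17) -> [21, 17]
push(16) -> [21, 17, 16]
Final stack (bottom to top): [21, 17, 16]


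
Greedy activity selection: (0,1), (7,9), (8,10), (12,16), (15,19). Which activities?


Greedy: pick earliest-ending, then skip overlaps.
Selected (3 activities): [(0, 1), (7, 9), (12, 16)]


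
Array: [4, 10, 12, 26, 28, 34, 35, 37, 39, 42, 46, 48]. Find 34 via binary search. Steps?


Search for 34:
[0,11] mid=5 arr[5]=34
Total: 1 comparisons


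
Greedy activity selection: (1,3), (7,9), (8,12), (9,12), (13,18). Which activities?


Greedy: pick earliest-ending, then skip overlaps.
Selected (4 activities): [(1, 3), (7, 9), (9, 12), (13, 18)]


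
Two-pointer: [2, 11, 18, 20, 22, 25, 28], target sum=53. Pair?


Two pointers: lo=0, hi=6
Found pair: (25, 28) summing to 53


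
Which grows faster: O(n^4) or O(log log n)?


double-logarithmic grows slower than quartic
O(log log n) is asymptotically smaller; O(n^4) grows faster


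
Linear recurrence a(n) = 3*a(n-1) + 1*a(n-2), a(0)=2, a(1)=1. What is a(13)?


Build bottom-up:
...a(11)=227155, a(12)=750242, a(13)=3*750242+1*227155=2477881


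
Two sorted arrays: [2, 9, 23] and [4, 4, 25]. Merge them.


Compare heads, take smaller each step.
Merged: [2, 4, 4, 9, 23, 25]


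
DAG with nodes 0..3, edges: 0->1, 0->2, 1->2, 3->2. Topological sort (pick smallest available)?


Kahn's algorithm, process smallest node first
Order: [0, 1, 3, 2]


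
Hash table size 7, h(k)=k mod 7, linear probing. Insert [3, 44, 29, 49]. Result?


Insertions: 3->slot 3; 44->slot 2; 29->slot 1; 49->slot 0
Table: [49, 29, 44, 3, None, None, None]


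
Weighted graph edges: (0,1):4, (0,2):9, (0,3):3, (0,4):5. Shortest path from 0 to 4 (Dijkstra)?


Dijkstra from 0:
Distances: {0: 0, 1: 4, 2: 9, 3: 3, 4: 5}
Shortest distance to 4 = 5, path = [0, 4]


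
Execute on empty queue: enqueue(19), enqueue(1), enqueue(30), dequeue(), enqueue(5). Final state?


enqueue(19) -> [19]
enqueue(1) -> [19, 1]
enqueue(30) -> [19, 1, 30]
dequeue() returns 19 -> [1, 30]
enqueue(5) -> [1, 30, 5]
Final queue (front to back): [1, 30, 5]


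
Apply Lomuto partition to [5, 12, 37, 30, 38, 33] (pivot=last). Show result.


Elements <= 33 go left of pivot.
Result: [5, 12, 30, 33, 38, 37], pivot at index 3


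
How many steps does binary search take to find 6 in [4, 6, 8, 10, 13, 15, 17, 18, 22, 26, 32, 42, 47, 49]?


Search for 6:
[0,13] mid=6 arr[6]=17
[0,5] mid=2 arr[2]=8
[0,1] mid=0 arr[0]=4
[1,1] mid=1 arr[1]=6
Total: 4 comparisons


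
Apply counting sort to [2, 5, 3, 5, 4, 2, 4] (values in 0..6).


Count array: [0, 0, 2, 1, 2, 2, 0]
Reconstruct: [2, 2, 3, 4, 4, 5, 5]


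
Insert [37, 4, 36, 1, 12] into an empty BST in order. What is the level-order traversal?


Root = 37; build tree by BST insertion.
Level-Order traversal: [37, 4, 1, 36, 12]


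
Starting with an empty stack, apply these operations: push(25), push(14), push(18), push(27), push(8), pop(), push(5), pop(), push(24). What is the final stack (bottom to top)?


push(25) -> [25]
push(14) -> [25, 14]
push(18) -> [25, 14, 18]
push(27) -> [25, 14, 18, 27]
push(8) -> [25, 14, 18, 27, 8]
pop() returns 8 -> [25, 14, 18, 27]
push(5) -> [25, 14, 18, 27, 5]
pop() returns 5 -> [25, 14, 18, 27]
push(24) -> [25, 14, 18, 27, 24]
Final stack (bottom to top): [25, 14, 18, 27, 24]


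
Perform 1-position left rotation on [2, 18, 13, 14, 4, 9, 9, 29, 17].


Left rotate by 1: [18, 13, 14, 4, 9, 9, 29, 17, 2]


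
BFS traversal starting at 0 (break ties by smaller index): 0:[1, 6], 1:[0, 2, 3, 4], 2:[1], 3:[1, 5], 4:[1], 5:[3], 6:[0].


BFS queue: start with [0]
Visit order: [0, 1, 6, 2, 3, 4, 5]


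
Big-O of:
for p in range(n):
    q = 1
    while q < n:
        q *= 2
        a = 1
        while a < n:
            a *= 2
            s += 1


Per nesting level: O(n) * O(log n) * O(log n) = O(n (log n)^2)
Complexity: O(n (log n)^2)


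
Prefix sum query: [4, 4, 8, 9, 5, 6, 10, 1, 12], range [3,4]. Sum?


Prefix sums: [0, 4, 8, 16, 25, 30, 36, 46, 47, 59]
Sum[3..4] = prefix[5] - prefix[3] = 30 - 16 = 14


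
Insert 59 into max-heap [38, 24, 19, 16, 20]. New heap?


Append 59: [38, 24, 19, 16, 20, 59]
Bubble up: swap idx 5(59) with idx 2(19); swap idx 2(59) with idx 0(38)
Result: [59, 24, 38, 16, 20, 19]


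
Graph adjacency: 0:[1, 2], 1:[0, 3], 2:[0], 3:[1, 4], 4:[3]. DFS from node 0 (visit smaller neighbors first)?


DFS stack-based: start with [0]
Visit order: [0, 1, 3, 4, 2]


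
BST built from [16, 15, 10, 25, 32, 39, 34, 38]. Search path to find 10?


BST root = 16
Search for 10: compare at each node
Path: [16, 15, 10]


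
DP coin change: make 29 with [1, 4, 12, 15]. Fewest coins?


dp[0]=0; dp[i]=1+min(dp[i-c] for c in coins)
...dp[24]=2, dp[25]=3, dp[26]=4, dp[27]=2, dp[28]=3, dp[29]=4
Minimum coins for 29 = 4


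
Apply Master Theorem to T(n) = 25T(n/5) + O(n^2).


a=25, b=5, c=2. log_5(25)=2 = c=2. Case 2: O(n^c log n) = O(n^2 log n)
Complexity: O(n^2 log n)


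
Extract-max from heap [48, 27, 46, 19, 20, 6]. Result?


Max = 48
Replace root with last, heapify down
Resulting heap: [46, 27, 6, 19, 20]


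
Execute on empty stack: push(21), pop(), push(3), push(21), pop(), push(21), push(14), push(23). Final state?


push(21) -> [21]
pop() returns 21 -> []
push(3) -> [3]
push(21) -> [3, 21]
pop() returns 21 -> [3]
push(21) -> [3, 21]
push(14) -> [3, 21, 14]
push(23) -> [3, 21, 14, 23]
Final stack (bottom to top): [3, 21, 14, 23]


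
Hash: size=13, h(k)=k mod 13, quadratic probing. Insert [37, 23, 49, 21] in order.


Insertions: 37->slot 11; 23->slot 10; 49->slot 1; 21->slot 8
Table: [None, 49, None, None, None, None, None, None, 21, None, 23, 37, None]


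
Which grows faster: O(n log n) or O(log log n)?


double-logarithmic grows slower than linearithmic
O(log log n) is asymptotically smaller; O(n log n) grows faster


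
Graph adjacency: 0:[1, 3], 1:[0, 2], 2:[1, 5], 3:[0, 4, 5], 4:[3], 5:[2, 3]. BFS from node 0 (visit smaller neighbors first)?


BFS queue: start with [0]
Visit order: [0, 1, 3, 2, 4, 5]


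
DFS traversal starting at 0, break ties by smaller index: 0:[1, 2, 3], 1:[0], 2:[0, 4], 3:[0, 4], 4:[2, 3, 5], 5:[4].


DFS stack-based: start with [0]
Visit order: [0, 1, 2, 4, 3, 5]


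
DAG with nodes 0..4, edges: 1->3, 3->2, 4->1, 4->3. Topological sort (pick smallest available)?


Kahn's algorithm, process smallest node first
Order: [0, 4, 1, 3, 2]


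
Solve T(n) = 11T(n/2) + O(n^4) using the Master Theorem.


a=11, b=2, c=4. log_2(11)=3.459 < c=4. Case 3: O(n^c) = O(n^4)
Complexity: O(n^4)


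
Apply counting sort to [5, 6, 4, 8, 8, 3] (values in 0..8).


Count array: [0, 0, 0, 1, 1, 1, 1, 0, 2]
Reconstruct: [3, 4, 5, 6, 8, 8]


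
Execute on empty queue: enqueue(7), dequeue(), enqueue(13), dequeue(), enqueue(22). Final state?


enqueue(7) -> [7]
dequeue() returns 7 -> []
enqueue(13) -> [13]
dequeue() returns 13 -> []
enqueue(22) -> [22]
Final queue (front to back): [22]


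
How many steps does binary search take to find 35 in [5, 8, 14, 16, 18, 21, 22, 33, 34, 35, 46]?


Search for 35:
[0,10] mid=5 arr[5]=21
[6,10] mid=8 arr[8]=34
[9,10] mid=9 arr[9]=35
Total: 3 comparisons


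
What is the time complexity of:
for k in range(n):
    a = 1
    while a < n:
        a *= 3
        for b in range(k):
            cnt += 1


Per nesting level: O(n) * O(log n) * O(n) [triangular over k] = O(n^2 log n)
Complexity: O(n^2 log n)


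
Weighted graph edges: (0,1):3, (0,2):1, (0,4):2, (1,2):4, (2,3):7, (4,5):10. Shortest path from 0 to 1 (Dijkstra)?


Dijkstra from 0:
Distances: {0: 0, 1: 3, 2: 1, 3: 8, 4: 2, 5: 12}
Shortest distance to 1 = 3, path = [0, 1]


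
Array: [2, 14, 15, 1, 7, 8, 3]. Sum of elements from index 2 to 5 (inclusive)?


Prefix sums: [0, 2, 16, 31, 32, 39, 47, 50]
Sum[2..5] = prefix[6] - prefix[2] = 47 - 16 = 31


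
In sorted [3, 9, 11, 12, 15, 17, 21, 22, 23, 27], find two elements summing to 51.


Two pointers: lo=0, hi=9
No pair sums to 51


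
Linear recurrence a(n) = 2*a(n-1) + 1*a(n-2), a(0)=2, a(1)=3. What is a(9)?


Build bottom-up:
...a(7)=647, a(8)=1562, a(9)=2*1562+1*647=3771


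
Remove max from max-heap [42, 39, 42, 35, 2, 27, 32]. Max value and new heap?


Max = 42
Replace root with last, heapify down
Resulting heap: [42, 39, 32, 35, 2, 27]


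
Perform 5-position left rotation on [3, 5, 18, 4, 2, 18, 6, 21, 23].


Left rotate by 5: [18, 6, 21, 23, 3, 5, 18, 4, 2]


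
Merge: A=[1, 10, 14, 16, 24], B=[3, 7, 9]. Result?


Compare heads, take smaller each step.
Merged: [1, 3, 7, 9, 10, 14, 16, 24]


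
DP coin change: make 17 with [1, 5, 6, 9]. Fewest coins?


dp[0]=0; dp[i]=1+min(dp[i-c] for c in coins)
...dp[12]=2, dp[13]=3, dp[14]=2, dp[15]=2, dp[16]=3, dp[17]=3
Minimum coins for 17 = 3


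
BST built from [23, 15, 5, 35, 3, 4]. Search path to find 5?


BST root = 23
Search for 5: compare at each node
Path: [23, 15, 5]


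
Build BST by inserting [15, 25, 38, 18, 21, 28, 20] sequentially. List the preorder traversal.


Root = 15; build tree by BST insertion.
Preorder traversal: [15, 25, 18, 21, 20, 38, 28]


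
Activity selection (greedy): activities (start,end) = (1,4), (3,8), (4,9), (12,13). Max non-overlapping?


Greedy: pick earliest-ending, then skip overlaps.
Selected (3 activities): [(1, 4), (4, 9), (12, 13)]


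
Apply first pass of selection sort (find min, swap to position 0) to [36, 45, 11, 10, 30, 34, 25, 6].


After one pass: [6, 45, 11, 10, 30, 34, 25, 36]


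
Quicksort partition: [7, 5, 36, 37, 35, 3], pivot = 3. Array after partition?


Elements <= 3 go left of pivot.
Result: [3, 5, 36, 37, 35, 7], pivot at index 0


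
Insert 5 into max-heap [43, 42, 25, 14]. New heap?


Append 5: [43, 42, 25, 14, 5]
Bubble up: no swaps needed
Result: [43, 42, 25, 14, 5]


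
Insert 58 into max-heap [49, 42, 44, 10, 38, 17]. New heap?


Append 58: [49, 42, 44, 10, 38, 17, 58]
Bubble up: swap idx 6(58) with idx 2(44); swap idx 2(58) with idx 0(49)
Result: [58, 42, 49, 10, 38, 17, 44]


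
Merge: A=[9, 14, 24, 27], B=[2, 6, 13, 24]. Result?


Compare heads, take smaller each step.
Merged: [2, 6, 9, 13, 14, 24, 24, 27]


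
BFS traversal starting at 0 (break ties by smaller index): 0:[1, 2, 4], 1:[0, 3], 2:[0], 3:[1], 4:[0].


BFS queue: start with [0]
Visit order: [0, 1, 2, 4, 3]


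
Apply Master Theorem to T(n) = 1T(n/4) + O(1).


a=1, b=4, c=0. log_4(1)=0 = c=0. Case 2: O(n^c log n) = O(log n)
Complexity: O(log n)


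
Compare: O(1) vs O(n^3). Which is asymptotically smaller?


constant grows slower than cubic
O(1) is asymptotically smaller; O(n^3) grows faster


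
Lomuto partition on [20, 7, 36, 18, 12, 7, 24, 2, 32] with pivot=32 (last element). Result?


Elements <= 32 go left of pivot.
Result: [20, 7, 18, 12, 7, 24, 2, 32, 36], pivot at index 7


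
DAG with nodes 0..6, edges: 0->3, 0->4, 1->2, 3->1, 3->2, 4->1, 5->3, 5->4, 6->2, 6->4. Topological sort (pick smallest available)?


Kahn's algorithm, process smallest node first
Order: [0, 5, 3, 6, 4, 1, 2]


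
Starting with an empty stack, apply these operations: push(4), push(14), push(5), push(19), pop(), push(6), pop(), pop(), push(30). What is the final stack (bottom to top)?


push(4) -> [4]
push(14) -> [4, 14]
push(5) -> [4, 14, 5]
push(19) -> [4, 14, 5, 19]
pop() returns 19 -> [4, 14, 5]
push(6) -> [4, 14, 5, 6]
pop() returns 6 -> [4, 14, 5]
pop() returns 5 -> [4, 14]
push(30) -> [4, 14, 30]
Final stack (bottom to top): [4, 14, 30]


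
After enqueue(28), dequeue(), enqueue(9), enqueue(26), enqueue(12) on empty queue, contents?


enqueue(28) -> [28]
dequeue() returns 28 -> []
enqueue(9) -> [9]
enqueue(26) -> [9, 26]
enqueue(12) -> [9, 26, 12]
Final queue (front to back): [9, 26, 12]


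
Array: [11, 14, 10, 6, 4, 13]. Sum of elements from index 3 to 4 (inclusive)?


Prefix sums: [0, 11, 25, 35, 41, 45, 58]
Sum[3..4] = prefix[5] - prefix[3] = 45 - 35 = 10


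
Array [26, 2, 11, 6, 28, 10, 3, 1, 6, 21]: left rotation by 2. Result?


Left rotate by 2: [11, 6, 28, 10, 3, 1, 6, 21, 26, 2]


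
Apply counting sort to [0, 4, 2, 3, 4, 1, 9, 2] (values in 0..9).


Count array: [1, 1, 2, 1, 2, 0, 0, 0, 0, 1]
Reconstruct: [0, 1, 2, 2, 3, 4, 4, 9]


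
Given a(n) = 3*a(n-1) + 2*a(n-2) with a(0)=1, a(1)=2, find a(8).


Build bottom-up:
...a(6)=1268, a(7)=4516, a(8)=3*4516+2*1268=16084


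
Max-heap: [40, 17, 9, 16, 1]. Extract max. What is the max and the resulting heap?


Max = 40
Replace root with last, heapify down
Resulting heap: [17, 16, 9, 1]


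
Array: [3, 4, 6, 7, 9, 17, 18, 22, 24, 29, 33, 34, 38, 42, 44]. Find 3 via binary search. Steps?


Search for 3:
[0,14] mid=7 arr[7]=22
[0,6] mid=3 arr[3]=7
[0,2] mid=1 arr[1]=4
[0,0] mid=0 arr[0]=3
Total: 4 comparisons


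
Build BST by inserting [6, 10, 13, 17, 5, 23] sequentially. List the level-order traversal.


Root = 6; build tree by BST insertion.
Level-Order traversal: [6, 5, 10, 13, 17, 23]


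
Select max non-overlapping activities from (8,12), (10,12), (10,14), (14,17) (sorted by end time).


Greedy: pick earliest-ending, then skip overlaps.
Selected (2 activities): [(8, 12), (14, 17)]


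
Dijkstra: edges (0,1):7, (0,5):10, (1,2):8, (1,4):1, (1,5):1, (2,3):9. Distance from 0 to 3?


Dijkstra from 0:
Distances: {0: 0, 1: 7, 2: 15, 3: 24, 4: 8, 5: 8}
Shortest distance to 3 = 24, path = [0, 1, 2, 3]


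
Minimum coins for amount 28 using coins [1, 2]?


dp[0]=0; dp[i]=1+min(dp[i-c] for c in coins)
...dp[23]=12, dp[24]=12, dp[25]=13, dp[26]=13, dp[27]=14, dp[28]=14
Minimum coins for 28 = 14


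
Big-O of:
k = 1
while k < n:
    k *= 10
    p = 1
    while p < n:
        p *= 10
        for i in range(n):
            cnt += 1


Per nesting level: O(log n) * O(log n) * O(n) = O(n (log n)^2)
Complexity: O(n (log n)^2)


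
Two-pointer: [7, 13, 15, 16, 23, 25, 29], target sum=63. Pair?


Two pointers: lo=0, hi=6
No pair sums to 63


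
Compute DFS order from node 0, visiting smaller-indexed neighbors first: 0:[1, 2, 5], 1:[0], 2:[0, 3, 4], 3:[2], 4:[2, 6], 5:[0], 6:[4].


DFS stack-based: start with [0]
Visit order: [0, 1, 2, 3, 4, 6, 5]


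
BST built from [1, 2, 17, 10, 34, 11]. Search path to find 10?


BST root = 1
Search for 10: compare at each node
Path: [1, 2, 17, 10]


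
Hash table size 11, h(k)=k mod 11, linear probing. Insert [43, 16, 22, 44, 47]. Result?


Insertions: 43->slot 10; 16->slot 5; 22->slot 0; 44->slot 1; 47->slot 3
Table: [22, 44, None, 47, None, 16, None, None, None, None, 43]


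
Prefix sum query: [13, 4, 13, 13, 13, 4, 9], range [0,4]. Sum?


Prefix sums: [0, 13, 17, 30, 43, 56, 60, 69]
Sum[0..4] = prefix[5] - prefix[0] = 56 - 0 = 56


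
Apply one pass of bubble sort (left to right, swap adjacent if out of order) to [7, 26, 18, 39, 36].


After one pass: [7, 18, 26, 36, 39]


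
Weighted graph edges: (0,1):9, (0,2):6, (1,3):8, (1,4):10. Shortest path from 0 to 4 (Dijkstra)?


Dijkstra from 0:
Distances: {0: 0, 1: 9, 2: 6, 3: 17, 4: 19}
Shortest distance to 4 = 19, path = [0, 1, 4]


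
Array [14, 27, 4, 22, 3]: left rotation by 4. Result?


Left rotate by 4: [3, 14, 27, 4, 22]


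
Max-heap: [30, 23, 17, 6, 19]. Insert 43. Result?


Append 43: [30, 23, 17, 6, 19, 43]
Bubble up: swap idx 5(43) with idx 2(17); swap idx 2(43) with idx 0(30)
Result: [43, 23, 30, 6, 19, 17]


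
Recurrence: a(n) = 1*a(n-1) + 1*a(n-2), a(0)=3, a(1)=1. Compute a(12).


Build bottom-up:
...a(10)=157, a(11)=254, a(12)=1*254+1*157=411


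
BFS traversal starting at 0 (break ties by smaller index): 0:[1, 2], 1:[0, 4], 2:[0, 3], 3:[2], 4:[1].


BFS queue: start with [0]
Visit order: [0, 1, 2, 4, 3]


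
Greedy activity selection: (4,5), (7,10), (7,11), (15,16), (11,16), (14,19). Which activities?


Greedy: pick earliest-ending, then skip overlaps.
Selected (3 activities): [(4, 5), (7, 10), (15, 16)]


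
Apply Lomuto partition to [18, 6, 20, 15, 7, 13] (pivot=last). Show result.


Elements <= 13 go left of pivot.
Result: [6, 7, 13, 15, 18, 20], pivot at index 2


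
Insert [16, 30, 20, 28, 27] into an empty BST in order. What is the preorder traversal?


Root = 16; build tree by BST insertion.
Preorder traversal: [16, 30, 20, 28, 27]


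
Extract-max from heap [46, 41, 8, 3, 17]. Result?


Max = 46
Replace root with last, heapify down
Resulting heap: [41, 17, 8, 3]


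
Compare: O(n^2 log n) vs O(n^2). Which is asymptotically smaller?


quadratic grows slower than n^2 log n
O(n^2) is asymptotically smaller; O(n^2 log n) grows faster


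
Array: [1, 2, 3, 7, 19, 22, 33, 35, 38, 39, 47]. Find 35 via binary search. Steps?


Search for 35:
[0,10] mid=5 arr[5]=22
[6,10] mid=8 arr[8]=38
[6,7] mid=6 arr[6]=33
[7,7] mid=7 arr[7]=35
Total: 4 comparisons


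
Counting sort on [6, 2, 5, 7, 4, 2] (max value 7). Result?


Count array: [0, 0, 2, 0, 1, 1, 1, 1]
Reconstruct: [2, 2, 4, 5, 6, 7]


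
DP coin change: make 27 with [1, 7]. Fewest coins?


dp[0]=0; dp[i]=1+min(dp[i-c] for c in coins)
...dp[22]=4, dp[23]=5, dp[24]=6, dp[25]=7, dp[26]=8, dp[27]=9
Minimum coins for 27 = 9


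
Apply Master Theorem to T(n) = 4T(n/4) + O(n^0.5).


a=4, b=4, c=0.5. log_4(4)=1 > c=0.5. Case 1: O(n^log_b(a)) = O(n)
Complexity: O(n)


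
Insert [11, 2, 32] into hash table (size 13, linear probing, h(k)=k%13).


Insertions: 11->slot 11; 2->slot 2; 32->slot 6
Table: [None, None, 2, None, None, None, 32, None, None, None, None, 11, None]


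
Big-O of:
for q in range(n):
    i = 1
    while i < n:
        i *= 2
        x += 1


Per nesting level: O(n) * O(log n) = O(n log n)
Complexity: O(n log n)


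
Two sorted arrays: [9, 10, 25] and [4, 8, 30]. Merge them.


Compare heads, take smaller each step.
Merged: [4, 8, 9, 10, 25, 30]


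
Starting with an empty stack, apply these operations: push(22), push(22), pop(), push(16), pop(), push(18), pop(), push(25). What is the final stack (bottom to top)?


push(22) -> [22]
push(22) -> [22, 22]
pop() returns 22 -> [22]
push(16) -> [22, 16]
pop() returns 16 -> [22]
push(18) -> [22, 18]
pop() returns 18 -> [22]
push(25) -> [22, 25]
Final stack (bottom to top): [22, 25]


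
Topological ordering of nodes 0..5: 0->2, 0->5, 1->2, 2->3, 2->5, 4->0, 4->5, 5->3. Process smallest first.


Kahn's algorithm, process smallest node first
Order: [1, 4, 0, 2, 5, 3]


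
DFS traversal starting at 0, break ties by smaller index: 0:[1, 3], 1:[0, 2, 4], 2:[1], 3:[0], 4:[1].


DFS stack-based: start with [0]
Visit order: [0, 1, 2, 4, 3]


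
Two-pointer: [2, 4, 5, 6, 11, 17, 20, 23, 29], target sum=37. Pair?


Two pointers: lo=0, hi=8
Found pair: (17, 20) summing to 37


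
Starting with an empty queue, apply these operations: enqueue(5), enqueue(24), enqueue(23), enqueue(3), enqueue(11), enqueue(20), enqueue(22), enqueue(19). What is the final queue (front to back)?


enqueue(5) -> [5]
enqueue(24) -> [5, 24]
enqueue(23) -> [5, 24, 23]
enqueue(3) -> [5, 24, 23, 3]
enqueue(11) -> [5, 24, 23, 3, 11]
enqueue(20) -> [5, 24, 23, 3, 11, 20]
enqueue(22) -> [5, 24, 23, 3, 11, 20, 22]
enqueue(19) -> [5, 24, 23, 3, 11, 20, 22, 19]
Final queue (front to back): [5, 24, 23, 3, 11, 20, 22, 19]


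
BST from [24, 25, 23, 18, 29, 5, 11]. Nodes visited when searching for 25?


BST root = 24
Search for 25: compare at each node
Path: [24, 25]


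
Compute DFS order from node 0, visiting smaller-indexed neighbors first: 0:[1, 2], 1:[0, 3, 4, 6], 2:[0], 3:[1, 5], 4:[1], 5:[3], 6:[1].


DFS stack-based: start with [0]
Visit order: [0, 1, 3, 5, 4, 6, 2]


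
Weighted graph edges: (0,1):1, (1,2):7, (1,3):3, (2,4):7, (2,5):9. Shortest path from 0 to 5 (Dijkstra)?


Dijkstra from 0:
Distances: {0: 0, 1: 1, 2: 8, 3: 4, 4: 15, 5: 17}
Shortest distance to 5 = 17, path = [0, 1, 2, 5]


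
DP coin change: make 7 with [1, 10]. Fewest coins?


dp[0]=0; dp[i]=1+min(dp[i-c] for c in coins)
...dp[2]=2, dp[3]=3, dp[4]=4, dp[5]=5, dp[6]=6, dp[7]=7
Minimum coins for 7 = 7


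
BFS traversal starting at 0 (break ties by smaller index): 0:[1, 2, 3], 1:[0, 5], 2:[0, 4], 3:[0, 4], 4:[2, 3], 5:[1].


BFS queue: start with [0]
Visit order: [0, 1, 2, 3, 5, 4]


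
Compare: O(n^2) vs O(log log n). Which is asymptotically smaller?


double-logarithmic grows slower than quadratic
O(log log n) is asymptotically smaller; O(n^2) grows faster


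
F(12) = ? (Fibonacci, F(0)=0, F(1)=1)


F(n)=F(n-1)+F(n-2)
...F(10)=55, F(11)=89, F(12)=144


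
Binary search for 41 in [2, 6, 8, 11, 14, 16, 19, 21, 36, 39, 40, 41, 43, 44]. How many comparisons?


Search for 41:
[0,13] mid=6 arr[6]=19
[7,13] mid=10 arr[10]=40
[11,13] mid=12 arr[12]=43
[11,11] mid=11 arr[11]=41
Total: 4 comparisons


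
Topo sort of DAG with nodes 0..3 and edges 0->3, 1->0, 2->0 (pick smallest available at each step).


Kahn's algorithm, process smallest node first
Order: [1, 2, 0, 3]


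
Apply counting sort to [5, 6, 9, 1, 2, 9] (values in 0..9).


Count array: [0, 1, 1, 0, 0, 1, 1, 0, 0, 2]
Reconstruct: [1, 2, 5, 6, 9, 9]


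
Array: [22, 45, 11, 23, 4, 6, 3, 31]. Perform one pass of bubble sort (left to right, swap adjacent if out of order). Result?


After one pass: [22, 11, 23, 4, 6, 3, 31, 45]


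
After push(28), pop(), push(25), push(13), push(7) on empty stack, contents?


push(28) -> [28]
pop() returns 28 -> []
push(25) -> [25]
push(13) -> [25, 13]
push(7) -> [25, 13, 7]
Final stack (bottom to top): [25, 13, 7]


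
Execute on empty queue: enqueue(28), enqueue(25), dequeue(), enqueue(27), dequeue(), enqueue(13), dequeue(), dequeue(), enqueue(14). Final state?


enqueue(28) -> [28]
enqueue(25) -> [28, 25]
dequeue() returns 28 -> [25]
enqueue(27) -> [25, 27]
dequeue() returns 25 -> [27]
enqueue(13) -> [27, 13]
dequeue() returns 27 -> [13]
dequeue() returns 13 -> []
enqueue(14) -> [14]
Final queue (front to back): [14]
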